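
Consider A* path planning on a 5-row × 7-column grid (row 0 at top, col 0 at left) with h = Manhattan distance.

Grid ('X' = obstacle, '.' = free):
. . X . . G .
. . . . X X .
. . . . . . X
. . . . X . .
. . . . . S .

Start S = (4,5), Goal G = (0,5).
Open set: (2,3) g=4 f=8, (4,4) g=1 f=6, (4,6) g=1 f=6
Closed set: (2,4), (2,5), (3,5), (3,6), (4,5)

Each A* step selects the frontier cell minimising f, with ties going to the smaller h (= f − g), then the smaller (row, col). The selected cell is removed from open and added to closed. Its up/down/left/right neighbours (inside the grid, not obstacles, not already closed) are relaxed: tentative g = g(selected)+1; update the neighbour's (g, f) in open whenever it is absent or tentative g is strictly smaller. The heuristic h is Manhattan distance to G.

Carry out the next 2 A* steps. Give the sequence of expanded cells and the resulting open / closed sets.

order=[(4,4) → (4,6)]; open=[(2,3) g=4 f=8, (4,3) g=2 f=8]; closed=[(2,4), (2,5), (3,5), (3,6), (4,4), (4,5), (4,6)]

step 1: expand (4,4) (f=6, h=5) → closed; open now [(2,3) g=4 f=8, (4,3) g=2 f=8, (4,6) g=1 f=6]
step 2: expand (4,6) (f=6, h=5) → closed; open now [(2,3) g=4 f=8, (4,3) g=2 f=8]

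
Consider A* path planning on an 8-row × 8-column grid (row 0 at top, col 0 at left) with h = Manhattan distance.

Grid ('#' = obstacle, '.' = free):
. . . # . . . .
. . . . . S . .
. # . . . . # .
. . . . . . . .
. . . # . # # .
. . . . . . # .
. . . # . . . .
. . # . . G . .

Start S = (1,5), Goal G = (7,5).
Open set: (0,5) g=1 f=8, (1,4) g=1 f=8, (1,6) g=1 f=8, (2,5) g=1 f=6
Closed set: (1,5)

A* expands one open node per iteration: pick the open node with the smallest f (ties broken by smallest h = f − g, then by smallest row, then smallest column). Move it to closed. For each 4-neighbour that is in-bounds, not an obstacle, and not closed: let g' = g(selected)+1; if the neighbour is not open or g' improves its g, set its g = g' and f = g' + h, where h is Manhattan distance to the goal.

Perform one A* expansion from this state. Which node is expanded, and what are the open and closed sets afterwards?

expanded=(2,5); open=[(0,5) g=1 f=8, (1,4) g=1 f=8, (1,6) g=1 f=8, (2,4) g=2 f=8, (3,5) g=2 f=6]; closed=[(1,5), (2,5)]

step 1: expand (2,5) (f=6, h=5) → closed; open now [(0,5) g=1 f=8, (1,4) g=1 f=8, (1,6) g=1 f=8, (2,4) g=2 f=8, (3,5) g=2 f=6]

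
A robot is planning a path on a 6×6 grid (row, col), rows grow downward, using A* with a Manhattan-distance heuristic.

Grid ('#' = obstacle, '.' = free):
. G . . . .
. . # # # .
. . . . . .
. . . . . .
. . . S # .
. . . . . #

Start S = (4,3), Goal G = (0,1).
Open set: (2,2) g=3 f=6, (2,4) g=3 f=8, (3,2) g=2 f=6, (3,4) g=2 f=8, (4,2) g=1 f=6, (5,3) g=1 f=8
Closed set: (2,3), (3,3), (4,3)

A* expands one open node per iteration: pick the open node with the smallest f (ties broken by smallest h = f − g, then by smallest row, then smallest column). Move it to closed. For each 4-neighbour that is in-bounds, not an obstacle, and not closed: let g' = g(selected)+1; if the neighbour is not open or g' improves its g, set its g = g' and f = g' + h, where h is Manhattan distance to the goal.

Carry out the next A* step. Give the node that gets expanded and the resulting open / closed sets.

expanded=(2,2); open=[(2,1) g=4 f=6, (2,4) g=3 f=8, (3,2) g=2 f=6, (3,4) g=2 f=8, (4,2) g=1 f=6, (5,3) g=1 f=8]; closed=[(2,2), (2,3), (3,3), (4,3)]

step 1: expand (2,2) (f=6, h=3) → closed; open now [(2,1) g=4 f=6, (2,4) g=3 f=8, (3,2) g=2 f=6, (3,4) g=2 f=8, (4,2) g=1 f=6, (5,3) g=1 f=8]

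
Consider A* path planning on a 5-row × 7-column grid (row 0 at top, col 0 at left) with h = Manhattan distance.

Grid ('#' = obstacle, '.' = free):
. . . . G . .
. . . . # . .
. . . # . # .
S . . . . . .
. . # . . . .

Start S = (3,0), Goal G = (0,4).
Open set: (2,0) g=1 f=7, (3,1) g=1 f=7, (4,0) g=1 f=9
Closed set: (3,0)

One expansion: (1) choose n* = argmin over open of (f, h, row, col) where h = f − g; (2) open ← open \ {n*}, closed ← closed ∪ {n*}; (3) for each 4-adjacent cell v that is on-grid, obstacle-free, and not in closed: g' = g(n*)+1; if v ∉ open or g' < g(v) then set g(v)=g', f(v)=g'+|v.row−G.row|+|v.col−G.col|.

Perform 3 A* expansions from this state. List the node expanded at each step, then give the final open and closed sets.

order=[(2,0) → (1,0) → (0,0)]; open=[(0,1) g=4 f=7, (1,1) g=3 f=7, (2,1) g=2 f=7, (3,1) g=1 f=7, (4,0) g=1 f=9]; closed=[(0,0), (1,0), (2,0), (3,0)]

step 1: expand (2,0) (f=7, h=6) → closed; open now [(1,0) g=2 f=7, (2,1) g=2 f=7, (3,1) g=1 f=7, (4,0) g=1 f=9]
step 2: expand (1,0) (f=7, h=5) → closed; open now [(0,0) g=3 f=7, (1,1) g=3 f=7, (2,1) g=2 f=7, (3,1) g=1 f=7, (4,0) g=1 f=9]
step 3: expand (0,0) (f=7, h=4) → closed; open now [(0,1) g=4 f=7, (1,1) g=3 f=7, (2,1) g=2 f=7, (3,1) g=1 f=7, (4,0) g=1 f=9]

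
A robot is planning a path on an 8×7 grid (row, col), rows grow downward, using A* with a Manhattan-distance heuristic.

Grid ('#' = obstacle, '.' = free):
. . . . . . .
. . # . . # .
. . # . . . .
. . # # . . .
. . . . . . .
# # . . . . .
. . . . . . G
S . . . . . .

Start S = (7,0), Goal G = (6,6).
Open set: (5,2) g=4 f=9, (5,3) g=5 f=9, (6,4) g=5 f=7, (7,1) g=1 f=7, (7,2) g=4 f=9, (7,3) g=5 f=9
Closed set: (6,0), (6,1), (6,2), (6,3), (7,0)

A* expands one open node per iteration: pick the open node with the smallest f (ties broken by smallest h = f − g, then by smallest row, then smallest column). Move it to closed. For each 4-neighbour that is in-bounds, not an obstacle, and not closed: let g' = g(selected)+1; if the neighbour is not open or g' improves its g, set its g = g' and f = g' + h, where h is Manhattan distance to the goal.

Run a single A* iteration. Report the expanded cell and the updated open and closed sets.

expanded=(6,4); open=[(5,2) g=4 f=9, (5,3) g=5 f=9, (5,4) g=6 f=9, (6,5) g=6 f=7, (7,1) g=1 f=7, (7,2) g=4 f=9, (7,3) g=5 f=9, (7,4) g=6 f=9]; closed=[(6,0), (6,1), (6,2), (6,3), (6,4), (7,0)]

step 1: expand (6,4) (f=7, h=2) → closed; open now [(5,2) g=4 f=9, (5,3) g=5 f=9, (5,4) g=6 f=9, (6,5) g=6 f=7, (7,1) g=1 f=7, (7,2) g=4 f=9, (7,3) g=5 f=9, (7,4) g=6 f=9]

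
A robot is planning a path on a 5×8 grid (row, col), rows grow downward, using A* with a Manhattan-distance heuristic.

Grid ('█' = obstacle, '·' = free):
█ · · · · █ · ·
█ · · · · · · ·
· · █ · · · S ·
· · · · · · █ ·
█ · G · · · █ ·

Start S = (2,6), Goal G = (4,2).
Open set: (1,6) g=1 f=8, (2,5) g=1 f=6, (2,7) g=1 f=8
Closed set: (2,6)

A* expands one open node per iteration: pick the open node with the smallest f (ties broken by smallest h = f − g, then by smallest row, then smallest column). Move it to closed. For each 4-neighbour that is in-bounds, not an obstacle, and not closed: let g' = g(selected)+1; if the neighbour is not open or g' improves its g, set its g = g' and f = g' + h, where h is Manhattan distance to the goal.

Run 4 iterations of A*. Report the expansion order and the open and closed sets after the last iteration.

order=[(2,5) → (2,4) → (2,3) → (3,3)]; open=[(1,3) g=4 f=8, (1,4) g=3 f=8, (1,5) g=2 f=8, (1,6) g=1 f=8, (2,7) g=1 f=8, (3,2) g=5 f=6, (3,4) g=3 f=6, (3,5) g=2 f=6, (4,3) g=5 f=6]; closed=[(2,3), (2,4), (2,5), (2,6), (3,3)]

step 1: expand (2,5) (f=6, h=5) → closed; open now [(1,5) g=2 f=8, (1,6) g=1 f=8, (2,4) g=2 f=6, (2,7) g=1 f=8, (3,5) g=2 f=6]
step 2: expand (2,4) (f=6, h=4) → closed; open now [(1,4) g=3 f=8, (1,5) g=2 f=8, (1,6) g=1 f=8, (2,3) g=3 f=6, (2,7) g=1 f=8, (3,4) g=3 f=6, (3,5) g=2 f=6]
step 3: expand (2,3) (f=6, h=3) → closed; open now [(1,3) g=4 f=8, (1,4) g=3 f=8, (1,5) g=2 f=8, (1,6) g=1 f=8, (2,7) g=1 f=8, (3,3) g=4 f=6, (3,4) g=3 f=6, (3,5) g=2 f=6]
step 4: expand (3,3) (f=6, h=2) → closed; open now [(1,3) g=4 f=8, (1,4) g=3 f=8, (1,5) g=2 f=8, (1,6) g=1 f=8, (2,7) g=1 f=8, (3,2) g=5 f=6, (3,4) g=3 f=6, (3,5) g=2 f=6, (4,3) g=5 f=6]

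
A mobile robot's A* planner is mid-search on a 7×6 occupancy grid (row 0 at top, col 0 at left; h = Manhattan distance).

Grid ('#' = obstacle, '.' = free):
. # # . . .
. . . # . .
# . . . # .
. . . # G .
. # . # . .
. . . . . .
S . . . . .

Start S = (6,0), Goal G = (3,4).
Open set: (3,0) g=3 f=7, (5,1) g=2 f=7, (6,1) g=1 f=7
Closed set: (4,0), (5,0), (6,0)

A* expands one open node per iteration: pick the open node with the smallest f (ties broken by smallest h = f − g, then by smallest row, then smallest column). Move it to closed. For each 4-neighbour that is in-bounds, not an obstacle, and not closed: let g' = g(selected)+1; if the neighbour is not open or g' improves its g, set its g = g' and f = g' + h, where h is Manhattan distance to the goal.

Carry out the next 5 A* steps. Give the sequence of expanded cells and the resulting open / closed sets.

order=[(3,0) → (3,1) → (3,2) → (5,1) → (5,2)]; open=[(2,1) g=5 f=9, (2,2) g=6 f=9, (4,2) g=4 f=7, (5,3) g=4 f=7, (6,1) g=1 f=7, (6,2) g=4 f=9]; closed=[(3,0), (3,1), (3,2), (4,0), (5,0), (5,1), (5,2), (6,0)]

step 1: expand (3,0) (f=7, h=4) → closed; open now [(3,1) g=4 f=7, (5,1) g=2 f=7, (6,1) g=1 f=7]
step 2: expand (3,1) (f=7, h=3) → closed; open now [(2,1) g=5 f=9, (3,2) g=5 f=7, (5,1) g=2 f=7, (6,1) g=1 f=7]
step 3: expand (3,2) (f=7, h=2) → closed; open now [(2,1) g=5 f=9, (2,2) g=6 f=9, (4,2) g=6 f=9, (5,1) g=2 f=7, (6,1) g=1 f=7]
step 4: expand (5,1) (f=7, h=5) → closed; open now [(2,1) g=5 f=9, (2,2) g=6 f=9, (4,2) g=6 f=9, (5,2) g=3 f=7, (6,1) g=1 f=7]
step 5: expand (5,2) (f=7, h=4) → closed; open now [(2,1) g=5 f=9, (2,2) g=6 f=9, (4,2) g=4 f=7, (5,3) g=4 f=7, (6,1) g=1 f=7, (6,2) g=4 f=9]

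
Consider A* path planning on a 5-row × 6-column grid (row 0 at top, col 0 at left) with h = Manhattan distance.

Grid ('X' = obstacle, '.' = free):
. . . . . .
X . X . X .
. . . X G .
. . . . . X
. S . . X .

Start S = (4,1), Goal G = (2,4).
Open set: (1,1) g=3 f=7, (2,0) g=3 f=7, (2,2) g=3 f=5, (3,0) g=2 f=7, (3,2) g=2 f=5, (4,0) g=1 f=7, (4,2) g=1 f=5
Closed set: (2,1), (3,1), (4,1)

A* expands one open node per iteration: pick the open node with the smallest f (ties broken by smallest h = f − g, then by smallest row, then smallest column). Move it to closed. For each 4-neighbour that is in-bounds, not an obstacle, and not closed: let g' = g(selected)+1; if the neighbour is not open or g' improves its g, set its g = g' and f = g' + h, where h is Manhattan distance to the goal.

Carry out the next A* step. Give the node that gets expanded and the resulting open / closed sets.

step 1: expand (2,2) (f=5, h=2) → closed; open now [(1,1) g=3 f=7, (2,0) g=3 f=7, (3,0) g=2 f=7, (3,2) g=2 f=5, (4,0) g=1 f=7, (4,2) g=1 f=5]

expanded=(2,2); open=[(1,1) g=3 f=7, (2,0) g=3 f=7, (3,0) g=2 f=7, (3,2) g=2 f=5, (4,0) g=1 f=7, (4,2) g=1 f=5]; closed=[(2,1), (2,2), (3,1), (4,1)]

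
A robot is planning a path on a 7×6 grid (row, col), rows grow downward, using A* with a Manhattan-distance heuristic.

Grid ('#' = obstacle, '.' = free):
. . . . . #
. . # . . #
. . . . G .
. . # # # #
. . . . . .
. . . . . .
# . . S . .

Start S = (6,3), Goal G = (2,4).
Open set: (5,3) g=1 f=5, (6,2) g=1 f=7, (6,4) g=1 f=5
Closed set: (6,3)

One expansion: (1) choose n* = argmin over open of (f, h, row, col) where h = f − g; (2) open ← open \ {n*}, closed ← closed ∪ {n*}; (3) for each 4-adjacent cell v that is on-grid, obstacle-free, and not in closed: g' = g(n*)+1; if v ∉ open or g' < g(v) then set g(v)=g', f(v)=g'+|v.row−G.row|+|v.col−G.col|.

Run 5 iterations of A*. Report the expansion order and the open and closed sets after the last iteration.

order=[(5,3) → (4,3) → (4,4) → (5,4) → (6,4)]; open=[(4,2) g=3 f=7, (4,5) g=4 f=7, (5,2) g=2 f=7, (5,5) g=3 f=7, (6,2) g=1 f=7, (6,5) g=2 f=7]; closed=[(4,3), (4,4), (5,3), (5,4), (6,3), (6,4)]

step 1: expand (5,3) (f=5, h=4) → closed; open now [(4,3) g=2 f=5, (5,2) g=2 f=7, (5,4) g=2 f=5, (6,2) g=1 f=7, (6,4) g=1 f=5]
step 2: expand (4,3) (f=5, h=3) → closed; open now [(4,2) g=3 f=7, (4,4) g=3 f=5, (5,2) g=2 f=7, (5,4) g=2 f=5, (6,2) g=1 f=7, (6,4) g=1 f=5]
step 3: expand (4,4) (f=5, h=2) → closed; open now [(4,2) g=3 f=7, (4,5) g=4 f=7, (5,2) g=2 f=7, (5,4) g=2 f=5, (6,2) g=1 f=7, (6,4) g=1 f=5]
step 4: expand (5,4) (f=5, h=3) → closed; open now [(4,2) g=3 f=7, (4,5) g=4 f=7, (5,2) g=2 f=7, (5,5) g=3 f=7, (6,2) g=1 f=7, (6,4) g=1 f=5]
step 5: expand (6,4) (f=5, h=4) → closed; open now [(4,2) g=3 f=7, (4,5) g=4 f=7, (5,2) g=2 f=7, (5,5) g=3 f=7, (6,2) g=1 f=7, (6,5) g=2 f=7]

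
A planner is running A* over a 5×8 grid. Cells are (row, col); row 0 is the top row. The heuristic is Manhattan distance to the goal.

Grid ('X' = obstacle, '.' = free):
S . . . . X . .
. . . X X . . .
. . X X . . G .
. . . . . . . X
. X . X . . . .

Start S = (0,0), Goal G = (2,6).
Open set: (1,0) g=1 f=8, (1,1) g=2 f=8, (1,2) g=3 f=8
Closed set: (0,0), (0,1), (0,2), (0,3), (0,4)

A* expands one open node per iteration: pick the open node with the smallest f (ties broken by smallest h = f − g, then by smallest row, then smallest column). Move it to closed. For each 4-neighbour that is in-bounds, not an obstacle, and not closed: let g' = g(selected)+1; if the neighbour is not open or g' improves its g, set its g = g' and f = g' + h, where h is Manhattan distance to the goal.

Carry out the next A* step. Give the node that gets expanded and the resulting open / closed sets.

expanded=(1,2); open=[(1,0) g=1 f=8, (1,1) g=2 f=8]; closed=[(0,0), (0,1), (0,2), (0,3), (0,4), (1,2)]

step 1: expand (1,2) (f=8, h=5) → closed; open now [(1,0) g=1 f=8, (1,1) g=2 f=8]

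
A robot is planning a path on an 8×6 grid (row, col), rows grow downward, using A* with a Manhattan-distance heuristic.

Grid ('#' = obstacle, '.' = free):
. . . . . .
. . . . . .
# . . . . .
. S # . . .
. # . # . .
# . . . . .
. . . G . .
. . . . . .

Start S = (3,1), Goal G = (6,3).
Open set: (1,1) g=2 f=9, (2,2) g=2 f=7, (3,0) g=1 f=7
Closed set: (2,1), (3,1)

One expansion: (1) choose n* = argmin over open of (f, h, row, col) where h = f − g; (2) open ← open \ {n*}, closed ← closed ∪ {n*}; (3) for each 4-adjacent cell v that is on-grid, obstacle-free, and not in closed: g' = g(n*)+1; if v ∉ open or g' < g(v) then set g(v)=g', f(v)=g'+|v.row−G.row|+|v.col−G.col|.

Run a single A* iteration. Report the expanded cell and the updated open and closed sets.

step 1: expand (2,2) (f=7, h=5) → closed; open now [(1,1) g=2 f=9, (1,2) g=3 f=9, (2,3) g=3 f=7, (3,0) g=1 f=7]

expanded=(2,2); open=[(1,1) g=2 f=9, (1,2) g=3 f=9, (2,3) g=3 f=7, (3,0) g=1 f=7]; closed=[(2,1), (2,2), (3,1)]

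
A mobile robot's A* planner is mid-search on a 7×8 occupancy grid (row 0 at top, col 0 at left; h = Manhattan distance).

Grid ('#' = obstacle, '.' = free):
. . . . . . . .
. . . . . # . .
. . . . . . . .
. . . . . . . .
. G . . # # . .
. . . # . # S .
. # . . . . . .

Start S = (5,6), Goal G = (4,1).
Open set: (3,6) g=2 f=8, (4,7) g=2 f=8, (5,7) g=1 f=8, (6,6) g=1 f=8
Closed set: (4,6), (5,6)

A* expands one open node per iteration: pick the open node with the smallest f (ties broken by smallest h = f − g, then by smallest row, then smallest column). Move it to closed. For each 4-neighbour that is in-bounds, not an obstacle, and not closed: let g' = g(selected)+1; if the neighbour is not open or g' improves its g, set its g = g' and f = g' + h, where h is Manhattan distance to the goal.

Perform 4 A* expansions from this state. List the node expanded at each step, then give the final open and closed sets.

step 1: expand (3,6) (f=8, h=6) → closed; open now [(2,6) g=3 f=10, (3,5) g=3 f=8, (3,7) g=3 f=10, (4,7) g=2 f=8, (5,7) g=1 f=8, (6,6) g=1 f=8]
step 2: expand (3,5) (f=8, h=5) → closed; open now [(2,5) g=4 f=10, (2,6) g=3 f=10, (3,4) g=4 f=8, (3,7) g=3 f=10, (4,7) g=2 f=8, (5,7) g=1 f=8, (6,6) g=1 f=8]
step 3: expand (3,4) (f=8, h=4) → closed; open now [(2,4) g=5 f=10, (2,5) g=4 f=10, (2,6) g=3 f=10, (3,3) g=5 f=8, (3,7) g=3 f=10, (4,7) g=2 f=8, (5,7) g=1 f=8, (6,6) g=1 f=8]
step 4: expand (3,3) (f=8, h=3) → closed; open now [(2,3) g=6 f=10, (2,4) g=5 f=10, (2,5) g=4 f=10, (2,6) g=3 f=10, (3,2) g=6 f=8, (3,7) g=3 f=10, (4,3) g=6 f=8, (4,7) g=2 f=8, (5,7) g=1 f=8, (6,6) g=1 f=8]

order=[(3,6) → (3,5) → (3,4) → (3,3)]; open=[(2,3) g=6 f=10, (2,4) g=5 f=10, (2,5) g=4 f=10, (2,6) g=3 f=10, (3,2) g=6 f=8, (3,7) g=3 f=10, (4,3) g=6 f=8, (4,7) g=2 f=8, (5,7) g=1 f=8, (6,6) g=1 f=8]; closed=[(3,3), (3,4), (3,5), (3,6), (4,6), (5,6)]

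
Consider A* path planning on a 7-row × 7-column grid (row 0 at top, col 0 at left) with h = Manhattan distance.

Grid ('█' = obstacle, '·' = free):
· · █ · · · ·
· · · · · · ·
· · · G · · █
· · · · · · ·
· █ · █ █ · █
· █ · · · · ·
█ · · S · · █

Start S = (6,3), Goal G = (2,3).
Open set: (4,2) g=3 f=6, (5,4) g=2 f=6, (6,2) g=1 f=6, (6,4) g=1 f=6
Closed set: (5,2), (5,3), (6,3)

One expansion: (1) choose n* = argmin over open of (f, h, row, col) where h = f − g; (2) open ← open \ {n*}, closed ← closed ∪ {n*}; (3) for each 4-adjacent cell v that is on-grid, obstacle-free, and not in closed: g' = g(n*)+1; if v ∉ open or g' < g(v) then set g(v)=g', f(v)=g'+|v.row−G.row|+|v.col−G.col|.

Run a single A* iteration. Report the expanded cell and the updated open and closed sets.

expanded=(4,2); open=[(3,2) g=4 f=6, (5,4) g=2 f=6, (6,2) g=1 f=6, (6,4) g=1 f=6]; closed=[(4,2), (5,2), (5,3), (6,3)]

step 1: expand (4,2) (f=6, h=3) → closed; open now [(3,2) g=4 f=6, (5,4) g=2 f=6, (6,2) g=1 f=6, (6,4) g=1 f=6]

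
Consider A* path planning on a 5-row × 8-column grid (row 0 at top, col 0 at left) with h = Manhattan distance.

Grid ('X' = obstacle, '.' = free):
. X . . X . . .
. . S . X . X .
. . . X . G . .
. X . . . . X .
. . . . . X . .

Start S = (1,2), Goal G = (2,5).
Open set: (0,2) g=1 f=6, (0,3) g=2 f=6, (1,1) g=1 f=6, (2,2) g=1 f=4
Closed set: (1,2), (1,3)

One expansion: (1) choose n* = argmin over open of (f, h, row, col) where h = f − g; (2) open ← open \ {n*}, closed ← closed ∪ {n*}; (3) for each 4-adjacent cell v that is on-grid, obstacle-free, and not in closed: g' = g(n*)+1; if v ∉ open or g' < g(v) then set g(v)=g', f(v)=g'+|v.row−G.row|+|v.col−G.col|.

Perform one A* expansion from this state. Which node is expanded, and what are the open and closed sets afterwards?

step 1: expand (2,2) (f=4, h=3) → closed; open now [(0,2) g=1 f=6, (0,3) g=2 f=6, (1,1) g=1 f=6, (2,1) g=2 f=6, (3,2) g=2 f=6]

expanded=(2,2); open=[(0,2) g=1 f=6, (0,3) g=2 f=6, (1,1) g=1 f=6, (2,1) g=2 f=6, (3,2) g=2 f=6]; closed=[(1,2), (1,3), (2,2)]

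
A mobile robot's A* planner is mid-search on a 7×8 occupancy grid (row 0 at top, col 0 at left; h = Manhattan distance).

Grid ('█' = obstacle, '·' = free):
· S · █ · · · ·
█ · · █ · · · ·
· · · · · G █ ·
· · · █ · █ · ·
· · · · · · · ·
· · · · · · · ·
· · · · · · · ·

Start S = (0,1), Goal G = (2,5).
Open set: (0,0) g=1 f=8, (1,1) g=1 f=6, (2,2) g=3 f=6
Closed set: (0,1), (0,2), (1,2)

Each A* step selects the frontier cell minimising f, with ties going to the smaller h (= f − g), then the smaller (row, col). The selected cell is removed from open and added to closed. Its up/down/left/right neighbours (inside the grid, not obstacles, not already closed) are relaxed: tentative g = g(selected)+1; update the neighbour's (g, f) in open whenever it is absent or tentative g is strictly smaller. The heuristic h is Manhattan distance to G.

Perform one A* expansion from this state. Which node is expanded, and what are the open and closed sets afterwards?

expanded=(2,2); open=[(0,0) g=1 f=8, (1,1) g=1 f=6, (2,1) g=4 f=8, (2,3) g=4 f=6, (3,2) g=4 f=8]; closed=[(0,1), (0,2), (1,2), (2,2)]

step 1: expand (2,2) (f=6, h=3) → closed; open now [(0,0) g=1 f=8, (1,1) g=1 f=6, (2,1) g=4 f=8, (2,3) g=4 f=6, (3,2) g=4 f=8]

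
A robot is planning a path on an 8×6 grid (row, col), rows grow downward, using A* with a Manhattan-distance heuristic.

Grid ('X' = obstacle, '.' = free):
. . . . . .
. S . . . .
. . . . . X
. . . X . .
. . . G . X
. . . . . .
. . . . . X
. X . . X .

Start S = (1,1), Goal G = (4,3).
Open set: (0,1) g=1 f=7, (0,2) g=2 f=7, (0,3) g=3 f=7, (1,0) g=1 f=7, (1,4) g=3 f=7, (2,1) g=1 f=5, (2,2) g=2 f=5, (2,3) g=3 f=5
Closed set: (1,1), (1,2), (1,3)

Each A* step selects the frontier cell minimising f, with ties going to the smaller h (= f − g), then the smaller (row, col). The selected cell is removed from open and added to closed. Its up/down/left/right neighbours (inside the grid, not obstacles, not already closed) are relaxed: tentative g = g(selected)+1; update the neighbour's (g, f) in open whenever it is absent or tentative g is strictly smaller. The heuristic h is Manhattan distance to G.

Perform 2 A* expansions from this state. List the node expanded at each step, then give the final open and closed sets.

step 1: expand (2,3) (f=5, h=2) → closed; open now [(0,1) g=1 f=7, (0,2) g=2 f=7, (0,3) g=3 f=7, (1,0) g=1 f=7, (1,4) g=3 f=7, (2,1) g=1 f=5, (2,2) g=2 f=5, (2,4) g=4 f=7]
step 2: expand (2,2) (f=5, h=3) → closed; open now [(0,1) g=1 f=7, (0,2) g=2 f=7, (0,3) g=3 f=7, (1,0) g=1 f=7, (1,4) g=3 f=7, (2,1) g=1 f=5, (2,4) g=4 f=7, (3,2) g=3 f=5]

order=[(2,3) → (2,2)]; open=[(0,1) g=1 f=7, (0,2) g=2 f=7, (0,3) g=3 f=7, (1,0) g=1 f=7, (1,4) g=3 f=7, (2,1) g=1 f=5, (2,4) g=4 f=7, (3,2) g=3 f=5]; closed=[(1,1), (1,2), (1,3), (2,2), (2,3)]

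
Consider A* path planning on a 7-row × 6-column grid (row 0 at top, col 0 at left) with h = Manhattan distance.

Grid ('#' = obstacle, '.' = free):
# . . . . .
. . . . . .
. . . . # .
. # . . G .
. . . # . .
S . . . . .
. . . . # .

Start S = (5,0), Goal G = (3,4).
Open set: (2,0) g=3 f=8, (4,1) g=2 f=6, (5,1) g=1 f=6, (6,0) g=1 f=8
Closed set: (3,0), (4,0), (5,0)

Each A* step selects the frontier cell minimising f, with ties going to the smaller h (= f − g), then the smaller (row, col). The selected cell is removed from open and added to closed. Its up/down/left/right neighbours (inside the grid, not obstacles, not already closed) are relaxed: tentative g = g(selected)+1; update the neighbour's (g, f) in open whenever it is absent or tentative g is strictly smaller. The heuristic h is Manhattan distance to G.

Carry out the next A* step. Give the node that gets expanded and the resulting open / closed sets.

step 1: expand (4,1) (f=6, h=4) → closed; open now [(2,0) g=3 f=8, (4,2) g=3 f=6, (5,1) g=1 f=6, (6,0) g=1 f=8]

expanded=(4,1); open=[(2,0) g=3 f=8, (4,2) g=3 f=6, (5,1) g=1 f=6, (6,0) g=1 f=8]; closed=[(3,0), (4,0), (4,1), (5,0)]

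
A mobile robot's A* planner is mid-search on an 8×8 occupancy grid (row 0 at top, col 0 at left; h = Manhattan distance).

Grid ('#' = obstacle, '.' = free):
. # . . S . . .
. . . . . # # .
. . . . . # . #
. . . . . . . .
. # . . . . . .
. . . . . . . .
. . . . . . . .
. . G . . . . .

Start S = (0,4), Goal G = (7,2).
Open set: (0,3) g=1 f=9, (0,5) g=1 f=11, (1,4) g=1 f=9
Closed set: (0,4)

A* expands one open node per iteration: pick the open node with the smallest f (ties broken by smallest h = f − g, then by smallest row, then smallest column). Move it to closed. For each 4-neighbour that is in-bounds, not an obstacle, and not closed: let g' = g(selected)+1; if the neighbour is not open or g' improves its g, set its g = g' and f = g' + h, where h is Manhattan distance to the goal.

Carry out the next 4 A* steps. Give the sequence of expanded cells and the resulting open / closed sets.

step 1: expand (0,3) (f=9, h=8) → closed; open now [(0,2) g=2 f=9, (0,5) g=1 f=11, (1,3) g=2 f=9, (1,4) g=1 f=9]
step 2: expand (0,2) (f=9, h=7) → closed; open now [(0,5) g=1 f=11, (1,2) g=3 f=9, (1,3) g=2 f=9, (1,4) g=1 f=9]
step 3: expand (1,2) (f=9, h=6) → closed; open now [(0,5) g=1 f=11, (1,1) g=4 f=11, (1,3) g=2 f=9, (1,4) g=1 f=9, (2,2) g=4 f=9]
step 4: expand (2,2) (f=9, h=5) → closed; open now [(0,5) g=1 f=11, (1,1) g=4 f=11, (1,3) g=2 f=9, (1,4) g=1 f=9, (2,1) g=5 f=11, (2,3) g=5 f=11, (3,2) g=5 f=9]

order=[(0,3) → (0,2) → (1,2) → (2,2)]; open=[(0,5) g=1 f=11, (1,1) g=4 f=11, (1,3) g=2 f=9, (1,4) g=1 f=9, (2,1) g=5 f=11, (2,3) g=5 f=11, (3,2) g=5 f=9]; closed=[(0,2), (0,3), (0,4), (1,2), (2,2)]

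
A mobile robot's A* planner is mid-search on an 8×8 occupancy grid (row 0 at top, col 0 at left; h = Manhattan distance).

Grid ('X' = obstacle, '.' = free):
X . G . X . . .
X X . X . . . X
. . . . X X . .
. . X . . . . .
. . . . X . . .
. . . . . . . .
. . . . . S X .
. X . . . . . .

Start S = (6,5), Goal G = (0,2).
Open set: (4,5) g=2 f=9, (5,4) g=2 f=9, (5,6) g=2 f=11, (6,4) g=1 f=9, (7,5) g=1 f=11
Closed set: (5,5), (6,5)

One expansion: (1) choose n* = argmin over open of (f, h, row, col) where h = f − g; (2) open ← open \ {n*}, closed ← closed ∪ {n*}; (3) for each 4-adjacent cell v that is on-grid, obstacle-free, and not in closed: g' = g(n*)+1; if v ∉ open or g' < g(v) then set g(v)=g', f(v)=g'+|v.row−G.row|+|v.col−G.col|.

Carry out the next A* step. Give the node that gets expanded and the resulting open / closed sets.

expanded=(4,5); open=[(3,5) g=3 f=9, (4,6) g=3 f=11, (5,4) g=2 f=9, (5,6) g=2 f=11, (6,4) g=1 f=9, (7,5) g=1 f=11]; closed=[(4,5), (5,5), (6,5)]

step 1: expand (4,5) (f=9, h=7) → closed; open now [(3,5) g=3 f=9, (4,6) g=3 f=11, (5,4) g=2 f=9, (5,6) g=2 f=11, (6,4) g=1 f=9, (7,5) g=1 f=11]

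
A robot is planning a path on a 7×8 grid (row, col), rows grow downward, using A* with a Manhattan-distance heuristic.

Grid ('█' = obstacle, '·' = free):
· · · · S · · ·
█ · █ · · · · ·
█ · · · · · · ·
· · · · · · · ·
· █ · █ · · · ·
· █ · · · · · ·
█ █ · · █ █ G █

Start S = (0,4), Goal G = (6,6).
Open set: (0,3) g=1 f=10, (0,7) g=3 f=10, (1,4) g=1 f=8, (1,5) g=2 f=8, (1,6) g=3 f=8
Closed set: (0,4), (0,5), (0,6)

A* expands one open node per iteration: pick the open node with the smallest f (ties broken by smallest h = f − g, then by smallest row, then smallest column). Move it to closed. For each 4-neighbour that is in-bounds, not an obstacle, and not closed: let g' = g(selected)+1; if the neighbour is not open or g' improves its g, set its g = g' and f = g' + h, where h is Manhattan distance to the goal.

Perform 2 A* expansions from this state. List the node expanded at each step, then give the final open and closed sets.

step 1: expand (1,6) (f=8, h=5) → closed; open now [(0,3) g=1 f=10, (0,7) g=3 f=10, (1,4) g=1 f=8, (1,5) g=2 f=8, (1,7) g=4 f=10, (2,6) g=4 f=8]
step 2: expand (2,6) (f=8, h=4) → closed; open now [(0,3) g=1 f=10, (0,7) g=3 f=10, (1,4) g=1 f=8, (1,5) g=2 f=8, (1,7) g=4 f=10, (2,5) g=5 f=10, (2,7) g=5 f=10, (3,6) g=5 f=8]

order=[(1,6) → (2,6)]; open=[(0,3) g=1 f=10, (0,7) g=3 f=10, (1,4) g=1 f=8, (1,5) g=2 f=8, (1,7) g=4 f=10, (2,5) g=5 f=10, (2,7) g=5 f=10, (3,6) g=5 f=8]; closed=[(0,4), (0,5), (0,6), (1,6), (2,6)]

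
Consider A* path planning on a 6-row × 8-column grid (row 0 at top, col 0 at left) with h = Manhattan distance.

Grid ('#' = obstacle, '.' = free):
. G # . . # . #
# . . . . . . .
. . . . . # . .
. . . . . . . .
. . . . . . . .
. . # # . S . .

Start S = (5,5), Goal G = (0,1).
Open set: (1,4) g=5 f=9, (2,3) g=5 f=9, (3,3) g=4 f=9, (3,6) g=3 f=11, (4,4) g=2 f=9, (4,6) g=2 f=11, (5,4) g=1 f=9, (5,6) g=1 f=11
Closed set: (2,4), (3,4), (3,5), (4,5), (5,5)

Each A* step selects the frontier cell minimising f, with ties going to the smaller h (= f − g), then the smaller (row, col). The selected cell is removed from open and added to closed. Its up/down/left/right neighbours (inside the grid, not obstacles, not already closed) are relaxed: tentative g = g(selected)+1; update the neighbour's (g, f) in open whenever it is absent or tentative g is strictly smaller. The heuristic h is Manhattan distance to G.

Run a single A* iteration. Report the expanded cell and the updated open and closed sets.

expanded=(1,4); open=[(0,4) g=6 f=9, (1,3) g=6 f=9, (1,5) g=6 f=11, (2,3) g=5 f=9, (3,3) g=4 f=9, (3,6) g=3 f=11, (4,4) g=2 f=9, (4,6) g=2 f=11, (5,4) g=1 f=9, (5,6) g=1 f=11]; closed=[(1,4), (2,4), (3,4), (3,5), (4,5), (5,5)]

step 1: expand (1,4) (f=9, h=4) → closed; open now [(0,4) g=6 f=9, (1,3) g=6 f=9, (1,5) g=6 f=11, (2,3) g=5 f=9, (3,3) g=4 f=9, (3,6) g=3 f=11, (4,4) g=2 f=9, (4,6) g=2 f=11, (5,4) g=1 f=9, (5,6) g=1 f=11]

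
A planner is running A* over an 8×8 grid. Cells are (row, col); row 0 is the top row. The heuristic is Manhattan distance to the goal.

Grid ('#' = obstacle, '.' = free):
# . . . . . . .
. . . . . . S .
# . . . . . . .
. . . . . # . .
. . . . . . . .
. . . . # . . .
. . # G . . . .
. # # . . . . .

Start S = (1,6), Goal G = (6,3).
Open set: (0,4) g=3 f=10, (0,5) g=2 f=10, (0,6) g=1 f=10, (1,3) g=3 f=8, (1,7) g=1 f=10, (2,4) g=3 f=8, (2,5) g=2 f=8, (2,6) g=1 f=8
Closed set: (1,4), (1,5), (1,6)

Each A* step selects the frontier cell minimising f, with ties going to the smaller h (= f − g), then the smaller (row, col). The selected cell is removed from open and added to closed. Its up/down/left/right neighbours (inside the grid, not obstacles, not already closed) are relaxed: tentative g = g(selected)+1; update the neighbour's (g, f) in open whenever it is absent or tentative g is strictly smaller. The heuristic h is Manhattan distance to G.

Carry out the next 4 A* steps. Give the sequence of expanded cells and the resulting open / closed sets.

order=[(1,3) → (2,3) → (3,3) → (4,3)]; open=[(0,3) g=4 f=10, (0,4) g=3 f=10, (0,5) g=2 f=10, (0,6) g=1 f=10, (1,2) g=4 f=10, (1,7) g=1 f=10, (2,2) g=5 f=10, (2,4) g=3 f=8, (2,5) g=2 f=8, (2,6) g=1 f=8, (3,2) g=6 f=10, (3,4) g=6 f=10, (4,2) g=7 f=10, (4,4) g=7 f=10, (5,3) g=7 f=8]; closed=[(1,3), (1,4), (1,5), (1,6), (2,3), (3,3), (4,3)]

step 1: expand (1,3) (f=8, h=5) → closed; open now [(0,3) g=4 f=10, (0,4) g=3 f=10, (0,5) g=2 f=10, (0,6) g=1 f=10, (1,2) g=4 f=10, (1,7) g=1 f=10, (2,3) g=4 f=8, (2,4) g=3 f=8, (2,5) g=2 f=8, (2,6) g=1 f=8]
step 2: expand (2,3) (f=8, h=4) → closed; open now [(0,3) g=4 f=10, (0,4) g=3 f=10, (0,5) g=2 f=10, (0,6) g=1 f=10, (1,2) g=4 f=10, (1,7) g=1 f=10, (2,2) g=5 f=10, (2,4) g=3 f=8, (2,5) g=2 f=8, (2,6) g=1 f=8, (3,3) g=5 f=8]
step 3: expand (3,3) (f=8, h=3) → closed; open now [(0,3) g=4 f=10, (0,4) g=3 f=10, (0,5) g=2 f=10, (0,6) g=1 f=10, (1,2) g=4 f=10, (1,7) g=1 f=10, (2,2) g=5 f=10, (2,4) g=3 f=8, (2,5) g=2 f=8, (2,6) g=1 f=8, (3,2) g=6 f=10, (3,4) g=6 f=10, (4,3) g=6 f=8]
step 4: expand (4,3) (f=8, h=2) → closed; open now [(0,3) g=4 f=10, (0,4) g=3 f=10, (0,5) g=2 f=10, (0,6) g=1 f=10, (1,2) g=4 f=10, (1,7) g=1 f=10, (2,2) g=5 f=10, (2,4) g=3 f=8, (2,5) g=2 f=8, (2,6) g=1 f=8, (3,2) g=6 f=10, (3,4) g=6 f=10, (4,2) g=7 f=10, (4,4) g=7 f=10, (5,3) g=7 f=8]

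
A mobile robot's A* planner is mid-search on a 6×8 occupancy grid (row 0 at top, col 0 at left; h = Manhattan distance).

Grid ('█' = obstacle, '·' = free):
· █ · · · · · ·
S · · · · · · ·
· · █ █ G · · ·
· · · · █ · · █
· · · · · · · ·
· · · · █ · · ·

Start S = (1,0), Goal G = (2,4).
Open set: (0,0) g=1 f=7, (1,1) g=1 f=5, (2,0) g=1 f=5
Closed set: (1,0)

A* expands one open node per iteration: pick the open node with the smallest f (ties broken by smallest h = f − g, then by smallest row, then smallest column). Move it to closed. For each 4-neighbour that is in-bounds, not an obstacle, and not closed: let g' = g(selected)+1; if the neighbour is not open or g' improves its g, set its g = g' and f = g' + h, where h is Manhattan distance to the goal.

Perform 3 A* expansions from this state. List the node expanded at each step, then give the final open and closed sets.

step 1: expand (1,1) (f=5, h=4) → closed; open now [(0,0) g=1 f=7, (1,2) g=2 f=5, (2,0) g=1 f=5, (2,1) g=2 f=5]
step 2: expand (1,2) (f=5, h=3) → closed; open now [(0,0) g=1 f=7, (0,2) g=3 f=7, (1,3) g=3 f=5, (2,0) g=1 f=5, (2,1) g=2 f=5]
step 3: expand (1,3) (f=5, h=2) → closed; open now [(0,0) g=1 f=7, (0,2) g=3 f=7, (0,3) g=4 f=7, (1,4) g=4 f=5, (2,0) g=1 f=5, (2,1) g=2 f=5]

order=[(1,1) → (1,2) → (1,3)]; open=[(0,0) g=1 f=7, (0,2) g=3 f=7, (0,3) g=4 f=7, (1,4) g=4 f=5, (2,0) g=1 f=5, (2,1) g=2 f=5]; closed=[(1,0), (1,1), (1,2), (1,3)]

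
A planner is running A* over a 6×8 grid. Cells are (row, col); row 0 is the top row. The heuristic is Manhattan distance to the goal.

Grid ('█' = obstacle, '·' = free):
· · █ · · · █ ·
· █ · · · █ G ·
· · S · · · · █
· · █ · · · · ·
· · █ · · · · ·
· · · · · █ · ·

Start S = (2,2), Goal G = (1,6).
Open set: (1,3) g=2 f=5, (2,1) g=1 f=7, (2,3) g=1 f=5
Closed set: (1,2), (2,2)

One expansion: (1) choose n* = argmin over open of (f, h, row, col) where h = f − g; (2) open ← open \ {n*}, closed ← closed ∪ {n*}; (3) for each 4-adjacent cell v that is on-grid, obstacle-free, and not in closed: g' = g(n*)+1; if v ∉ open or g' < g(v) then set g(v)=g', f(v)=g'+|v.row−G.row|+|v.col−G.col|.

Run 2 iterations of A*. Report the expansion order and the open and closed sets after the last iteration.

step 1: expand (1,3) (f=5, h=3) → closed; open now [(0,3) g=3 f=7, (1,4) g=3 f=5, (2,1) g=1 f=7, (2,3) g=1 f=5]
step 2: expand (1,4) (f=5, h=2) → closed; open now [(0,3) g=3 f=7, (0,4) g=4 f=7, (2,1) g=1 f=7, (2,3) g=1 f=5, (2,4) g=4 f=7]

order=[(1,3) → (1,4)]; open=[(0,3) g=3 f=7, (0,4) g=4 f=7, (2,1) g=1 f=7, (2,3) g=1 f=5, (2,4) g=4 f=7]; closed=[(1,2), (1,3), (1,4), (2,2)]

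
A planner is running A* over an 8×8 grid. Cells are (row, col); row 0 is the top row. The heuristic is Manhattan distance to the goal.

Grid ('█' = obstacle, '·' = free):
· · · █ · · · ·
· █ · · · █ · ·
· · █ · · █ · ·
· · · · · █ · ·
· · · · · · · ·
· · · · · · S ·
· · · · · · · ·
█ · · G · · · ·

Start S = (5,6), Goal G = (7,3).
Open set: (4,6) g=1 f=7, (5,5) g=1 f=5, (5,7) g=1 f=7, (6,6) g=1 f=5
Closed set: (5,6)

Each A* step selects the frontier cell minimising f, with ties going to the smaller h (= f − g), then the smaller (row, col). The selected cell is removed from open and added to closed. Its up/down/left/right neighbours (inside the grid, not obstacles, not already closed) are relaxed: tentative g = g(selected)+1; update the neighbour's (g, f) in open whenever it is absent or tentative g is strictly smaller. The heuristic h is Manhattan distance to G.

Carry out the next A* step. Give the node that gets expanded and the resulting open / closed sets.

expanded=(5,5); open=[(4,5) g=2 f=7, (4,6) g=1 f=7, (5,4) g=2 f=5, (5,7) g=1 f=7, (6,5) g=2 f=5, (6,6) g=1 f=5]; closed=[(5,5), (5,6)]

step 1: expand (5,5) (f=5, h=4) → closed; open now [(4,5) g=2 f=7, (4,6) g=1 f=7, (5,4) g=2 f=5, (5,7) g=1 f=7, (6,5) g=2 f=5, (6,6) g=1 f=5]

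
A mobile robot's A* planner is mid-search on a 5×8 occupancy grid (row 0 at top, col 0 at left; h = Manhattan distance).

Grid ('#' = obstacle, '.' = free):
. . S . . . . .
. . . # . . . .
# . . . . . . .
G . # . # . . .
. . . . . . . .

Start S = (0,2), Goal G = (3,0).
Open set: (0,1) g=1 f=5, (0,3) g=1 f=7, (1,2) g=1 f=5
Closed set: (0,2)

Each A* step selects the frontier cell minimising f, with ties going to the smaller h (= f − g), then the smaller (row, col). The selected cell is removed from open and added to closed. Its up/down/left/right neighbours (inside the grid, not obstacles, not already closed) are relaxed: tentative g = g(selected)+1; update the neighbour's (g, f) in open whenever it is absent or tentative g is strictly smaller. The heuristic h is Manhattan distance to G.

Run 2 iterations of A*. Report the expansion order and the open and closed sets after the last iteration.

order=[(0,1) → (0,0)]; open=[(0,3) g=1 f=7, (1,0) g=3 f=5, (1,1) g=2 f=5, (1,2) g=1 f=5]; closed=[(0,0), (0,1), (0,2)]

step 1: expand (0,1) (f=5, h=4) → closed; open now [(0,0) g=2 f=5, (0,3) g=1 f=7, (1,1) g=2 f=5, (1,2) g=1 f=5]
step 2: expand (0,0) (f=5, h=3) → closed; open now [(0,3) g=1 f=7, (1,0) g=3 f=5, (1,1) g=2 f=5, (1,2) g=1 f=5]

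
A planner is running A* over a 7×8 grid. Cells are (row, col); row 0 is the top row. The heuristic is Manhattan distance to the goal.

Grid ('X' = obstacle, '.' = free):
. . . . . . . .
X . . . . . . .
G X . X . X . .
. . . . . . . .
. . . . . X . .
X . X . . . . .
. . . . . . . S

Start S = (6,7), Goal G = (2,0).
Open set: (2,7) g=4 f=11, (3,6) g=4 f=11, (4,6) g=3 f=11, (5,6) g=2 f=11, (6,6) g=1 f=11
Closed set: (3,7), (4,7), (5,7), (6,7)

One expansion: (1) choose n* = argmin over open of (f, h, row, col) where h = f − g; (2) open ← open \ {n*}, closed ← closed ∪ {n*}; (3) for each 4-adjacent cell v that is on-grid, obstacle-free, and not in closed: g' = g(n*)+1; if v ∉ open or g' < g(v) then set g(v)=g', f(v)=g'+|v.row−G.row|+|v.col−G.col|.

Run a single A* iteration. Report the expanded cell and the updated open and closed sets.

expanded=(2,7); open=[(1,7) g=5 f=13, (2,6) g=5 f=11, (3,6) g=4 f=11, (4,6) g=3 f=11, (5,6) g=2 f=11, (6,6) g=1 f=11]; closed=[(2,7), (3,7), (4,7), (5,7), (6,7)]

step 1: expand (2,7) (f=11, h=7) → closed; open now [(1,7) g=5 f=13, (2,6) g=5 f=11, (3,6) g=4 f=11, (4,6) g=3 f=11, (5,6) g=2 f=11, (6,6) g=1 f=11]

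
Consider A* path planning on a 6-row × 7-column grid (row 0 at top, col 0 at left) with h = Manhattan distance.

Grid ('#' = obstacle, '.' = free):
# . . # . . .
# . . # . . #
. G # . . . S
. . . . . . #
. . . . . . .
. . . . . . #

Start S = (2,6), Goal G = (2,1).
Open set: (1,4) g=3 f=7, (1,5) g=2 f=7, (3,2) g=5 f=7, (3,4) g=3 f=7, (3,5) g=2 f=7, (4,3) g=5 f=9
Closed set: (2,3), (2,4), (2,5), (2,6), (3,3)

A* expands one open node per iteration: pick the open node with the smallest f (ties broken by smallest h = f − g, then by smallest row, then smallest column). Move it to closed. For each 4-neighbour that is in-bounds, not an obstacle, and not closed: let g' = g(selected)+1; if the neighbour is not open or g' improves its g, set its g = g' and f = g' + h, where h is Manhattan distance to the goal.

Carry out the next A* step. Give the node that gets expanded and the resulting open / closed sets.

step 1: expand (3,2) (f=7, h=2) → closed; open now [(1,4) g=3 f=7, (1,5) g=2 f=7, (3,1) g=6 f=7, (3,4) g=3 f=7, (3,5) g=2 f=7, (4,2) g=6 f=9, (4,3) g=5 f=9]

expanded=(3,2); open=[(1,4) g=3 f=7, (1,5) g=2 f=7, (3,1) g=6 f=7, (3,4) g=3 f=7, (3,5) g=2 f=7, (4,2) g=6 f=9, (4,3) g=5 f=9]; closed=[(2,3), (2,4), (2,5), (2,6), (3,2), (3,3)]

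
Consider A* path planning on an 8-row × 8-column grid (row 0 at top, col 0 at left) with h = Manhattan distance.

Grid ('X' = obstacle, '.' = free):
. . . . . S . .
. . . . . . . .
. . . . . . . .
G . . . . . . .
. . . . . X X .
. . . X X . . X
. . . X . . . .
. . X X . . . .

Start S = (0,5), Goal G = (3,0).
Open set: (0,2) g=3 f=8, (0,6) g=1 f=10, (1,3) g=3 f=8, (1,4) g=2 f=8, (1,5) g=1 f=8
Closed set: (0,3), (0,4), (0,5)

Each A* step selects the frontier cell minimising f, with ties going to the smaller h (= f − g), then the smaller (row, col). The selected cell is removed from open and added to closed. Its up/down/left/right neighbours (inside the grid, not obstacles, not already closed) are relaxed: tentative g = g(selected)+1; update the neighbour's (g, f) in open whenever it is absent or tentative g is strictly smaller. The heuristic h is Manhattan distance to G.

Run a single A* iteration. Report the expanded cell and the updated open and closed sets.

step 1: expand (0,2) (f=8, h=5) → closed; open now [(0,1) g=4 f=8, (0,6) g=1 f=10, (1,2) g=4 f=8, (1,3) g=3 f=8, (1,4) g=2 f=8, (1,5) g=1 f=8]

expanded=(0,2); open=[(0,1) g=4 f=8, (0,6) g=1 f=10, (1,2) g=4 f=8, (1,3) g=3 f=8, (1,4) g=2 f=8, (1,5) g=1 f=8]; closed=[(0,2), (0,3), (0,4), (0,5)]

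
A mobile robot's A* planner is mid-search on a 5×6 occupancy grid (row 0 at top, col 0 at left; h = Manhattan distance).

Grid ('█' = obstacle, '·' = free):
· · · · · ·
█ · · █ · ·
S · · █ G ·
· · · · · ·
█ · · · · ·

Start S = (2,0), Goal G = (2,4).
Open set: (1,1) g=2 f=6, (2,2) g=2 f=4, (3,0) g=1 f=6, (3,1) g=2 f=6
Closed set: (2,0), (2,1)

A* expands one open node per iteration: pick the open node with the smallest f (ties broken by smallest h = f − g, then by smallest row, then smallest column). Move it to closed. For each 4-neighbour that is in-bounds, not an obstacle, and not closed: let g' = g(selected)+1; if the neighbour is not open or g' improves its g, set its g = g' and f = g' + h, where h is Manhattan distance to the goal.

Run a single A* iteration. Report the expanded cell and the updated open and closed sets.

step 1: expand (2,2) (f=4, h=2) → closed; open now [(1,1) g=2 f=6, (1,2) g=3 f=6, (3,0) g=1 f=6, (3,1) g=2 f=6, (3,2) g=3 f=6]

expanded=(2,2); open=[(1,1) g=2 f=6, (1,2) g=3 f=6, (3,0) g=1 f=6, (3,1) g=2 f=6, (3,2) g=3 f=6]; closed=[(2,0), (2,1), (2,2)]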